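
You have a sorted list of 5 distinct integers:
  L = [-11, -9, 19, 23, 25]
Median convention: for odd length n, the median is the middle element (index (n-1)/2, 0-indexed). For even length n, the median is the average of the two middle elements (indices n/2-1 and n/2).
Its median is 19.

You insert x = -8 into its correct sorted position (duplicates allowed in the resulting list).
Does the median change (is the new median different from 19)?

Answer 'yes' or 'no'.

Answer: yes

Derivation:
Old median = 19
Insert x = -8
New median = 11/2
Changed? yes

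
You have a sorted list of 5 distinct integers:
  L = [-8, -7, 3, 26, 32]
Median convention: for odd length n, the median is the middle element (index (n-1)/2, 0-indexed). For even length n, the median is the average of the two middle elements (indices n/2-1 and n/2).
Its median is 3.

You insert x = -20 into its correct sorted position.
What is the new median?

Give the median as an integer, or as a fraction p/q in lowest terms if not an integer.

Answer: -2

Derivation:
Old list (sorted, length 5): [-8, -7, 3, 26, 32]
Old median = 3
Insert x = -20
Old length odd (5). Middle was index 2 = 3.
New length even (6). New median = avg of two middle elements.
x = -20: 0 elements are < x, 5 elements are > x.
New sorted list: [-20, -8, -7, 3, 26, 32]
New median = -2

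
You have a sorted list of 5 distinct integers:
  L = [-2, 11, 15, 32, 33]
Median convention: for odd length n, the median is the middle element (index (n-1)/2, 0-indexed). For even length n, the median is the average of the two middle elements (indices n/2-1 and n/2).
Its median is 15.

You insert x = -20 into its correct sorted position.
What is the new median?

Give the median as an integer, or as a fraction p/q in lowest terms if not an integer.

Old list (sorted, length 5): [-2, 11, 15, 32, 33]
Old median = 15
Insert x = -20
Old length odd (5). Middle was index 2 = 15.
New length even (6). New median = avg of two middle elements.
x = -20: 0 elements are < x, 5 elements are > x.
New sorted list: [-20, -2, 11, 15, 32, 33]
New median = 13

Answer: 13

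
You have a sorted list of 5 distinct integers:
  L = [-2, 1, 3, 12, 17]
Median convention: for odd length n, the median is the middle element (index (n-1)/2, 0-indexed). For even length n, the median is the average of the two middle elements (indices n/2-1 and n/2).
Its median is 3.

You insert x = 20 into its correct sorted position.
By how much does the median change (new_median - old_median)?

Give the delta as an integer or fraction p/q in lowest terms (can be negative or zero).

Old median = 3
After inserting x = 20: new sorted = [-2, 1, 3, 12, 17, 20]
New median = 15/2
Delta = 15/2 - 3 = 9/2

Answer: 9/2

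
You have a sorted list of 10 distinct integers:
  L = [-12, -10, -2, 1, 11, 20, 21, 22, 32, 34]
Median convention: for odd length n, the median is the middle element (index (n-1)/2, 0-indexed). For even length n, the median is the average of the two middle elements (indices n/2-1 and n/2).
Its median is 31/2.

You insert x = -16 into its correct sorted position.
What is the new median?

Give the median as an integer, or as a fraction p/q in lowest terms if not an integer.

Answer: 11

Derivation:
Old list (sorted, length 10): [-12, -10, -2, 1, 11, 20, 21, 22, 32, 34]
Old median = 31/2
Insert x = -16
Old length even (10). Middle pair: indices 4,5 = 11,20.
New length odd (11). New median = single middle element.
x = -16: 0 elements are < x, 10 elements are > x.
New sorted list: [-16, -12, -10, -2, 1, 11, 20, 21, 22, 32, 34]
New median = 11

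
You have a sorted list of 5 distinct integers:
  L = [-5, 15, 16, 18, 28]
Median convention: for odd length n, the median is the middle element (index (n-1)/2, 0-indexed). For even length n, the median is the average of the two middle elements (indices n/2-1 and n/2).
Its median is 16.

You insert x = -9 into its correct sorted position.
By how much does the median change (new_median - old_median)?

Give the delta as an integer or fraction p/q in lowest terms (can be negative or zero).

Old median = 16
After inserting x = -9: new sorted = [-9, -5, 15, 16, 18, 28]
New median = 31/2
Delta = 31/2 - 16 = -1/2

Answer: -1/2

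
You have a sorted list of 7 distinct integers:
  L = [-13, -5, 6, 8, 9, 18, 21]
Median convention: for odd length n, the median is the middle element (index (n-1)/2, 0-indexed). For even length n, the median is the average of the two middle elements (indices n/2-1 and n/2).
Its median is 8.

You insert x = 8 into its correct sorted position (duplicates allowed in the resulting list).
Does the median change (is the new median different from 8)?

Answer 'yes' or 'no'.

Answer: no

Derivation:
Old median = 8
Insert x = 8
New median = 8
Changed? no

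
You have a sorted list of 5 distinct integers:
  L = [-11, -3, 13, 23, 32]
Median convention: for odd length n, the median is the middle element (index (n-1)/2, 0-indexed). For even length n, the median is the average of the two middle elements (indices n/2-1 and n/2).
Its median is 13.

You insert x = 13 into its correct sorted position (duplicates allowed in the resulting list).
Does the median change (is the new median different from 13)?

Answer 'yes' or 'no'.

Answer: no

Derivation:
Old median = 13
Insert x = 13
New median = 13
Changed? no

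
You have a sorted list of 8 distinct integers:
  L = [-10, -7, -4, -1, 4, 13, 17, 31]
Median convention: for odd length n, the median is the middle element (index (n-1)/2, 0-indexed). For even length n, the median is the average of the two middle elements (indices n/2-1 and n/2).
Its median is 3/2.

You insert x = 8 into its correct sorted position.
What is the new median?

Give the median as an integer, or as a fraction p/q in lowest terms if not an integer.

Old list (sorted, length 8): [-10, -7, -4, -1, 4, 13, 17, 31]
Old median = 3/2
Insert x = 8
Old length even (8). Middle pair: indices 3,4 = -1,4.
New length odd (9). New median = single middle element.
x = 8: 5 elements are < x, 3 elements are > x.
New sorted list: [-10, -7, -4, -1, 4, 8, 13, 17, 31]
New median = 4

Answer: 4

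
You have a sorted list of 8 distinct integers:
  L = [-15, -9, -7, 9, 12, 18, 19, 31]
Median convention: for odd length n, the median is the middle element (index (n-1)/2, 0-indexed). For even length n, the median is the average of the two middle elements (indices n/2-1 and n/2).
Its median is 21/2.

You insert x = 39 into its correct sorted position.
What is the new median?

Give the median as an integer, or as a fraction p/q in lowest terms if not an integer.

Answer: 12

Derivation:
Old list (sorted, length 8): [-15, -9, -7, 9, 12, 18, 19, 31]
Old median = 21/2
Insert x = 39
Old length even (8). Middle pair: indices 3,4 = 9,12.
New length odd (9). New median = single middle element.
x = 39: 8 elements are < x, 0 elements are > x.
New sorted list: [-15, -9, -7, 9, 12, 18, 19, 31, 39]
New median = 12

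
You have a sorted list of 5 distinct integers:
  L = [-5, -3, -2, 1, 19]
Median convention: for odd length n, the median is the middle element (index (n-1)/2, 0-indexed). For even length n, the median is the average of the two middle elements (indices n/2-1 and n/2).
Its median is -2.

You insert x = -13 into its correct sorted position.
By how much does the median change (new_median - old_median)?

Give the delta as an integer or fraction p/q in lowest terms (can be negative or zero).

Answer: -1/2

Derivation:
Old median = -2
After inserting x = -13: new sorted = [-13, -5, -3, -2, 1, 19]
New median = -5/2
Delta = -5/2 - -2 = -1/2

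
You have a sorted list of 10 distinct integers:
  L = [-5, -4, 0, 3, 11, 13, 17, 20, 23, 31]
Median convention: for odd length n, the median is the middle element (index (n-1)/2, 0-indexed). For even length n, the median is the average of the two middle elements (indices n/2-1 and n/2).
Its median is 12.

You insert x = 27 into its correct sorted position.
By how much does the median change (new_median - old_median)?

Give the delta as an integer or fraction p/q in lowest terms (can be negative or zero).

Old median = 12
After inserting x = 27: new sorted = [-5, -4, 0, 3, 11, 13, 17, 20, 23, 27, 31]
New median = 13
Delta = 13 - 12 = 1

Answer: 1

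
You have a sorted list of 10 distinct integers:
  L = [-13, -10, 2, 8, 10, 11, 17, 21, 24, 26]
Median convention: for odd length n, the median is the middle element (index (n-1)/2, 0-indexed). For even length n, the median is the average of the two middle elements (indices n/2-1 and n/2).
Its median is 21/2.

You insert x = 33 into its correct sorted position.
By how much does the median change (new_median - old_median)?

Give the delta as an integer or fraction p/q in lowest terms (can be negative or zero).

Old median = 21/2
After inserting x = 33: new sorted = [-13, -10, 2, 8, 10, 11, 17, 21, 24, 26, 33]
New median = 11
Delta = 11 - 21/2 = 1/2

Answer: 1/2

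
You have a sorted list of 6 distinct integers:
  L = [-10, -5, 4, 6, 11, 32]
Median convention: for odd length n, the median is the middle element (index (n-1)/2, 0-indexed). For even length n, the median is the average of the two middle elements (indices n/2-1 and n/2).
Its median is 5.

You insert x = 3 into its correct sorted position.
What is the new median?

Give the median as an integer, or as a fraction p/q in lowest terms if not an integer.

Old list (sorted, length 6): [-10, -5, 4, 6, 11, 32]
Old median = 5
Insert x = 3
Old length even (6). Middle pair: indices 2,3 = 4,6.
New length odd (7). New median = single middle element.
x = 3: 2 elements are < x, 4 elements are > x.
New sorted list: [-10, -5, 3, 4, 6, 11, 32]
New median = 4

Answer: 4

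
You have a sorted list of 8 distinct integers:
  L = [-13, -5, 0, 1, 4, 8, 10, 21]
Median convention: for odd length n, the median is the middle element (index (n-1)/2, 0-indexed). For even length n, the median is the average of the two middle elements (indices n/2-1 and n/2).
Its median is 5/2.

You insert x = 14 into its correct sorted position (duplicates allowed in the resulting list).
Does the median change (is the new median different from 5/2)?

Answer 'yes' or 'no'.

Old median = 5/2
Insert x = 14
New median = 4
Changed? yes

Answer: yes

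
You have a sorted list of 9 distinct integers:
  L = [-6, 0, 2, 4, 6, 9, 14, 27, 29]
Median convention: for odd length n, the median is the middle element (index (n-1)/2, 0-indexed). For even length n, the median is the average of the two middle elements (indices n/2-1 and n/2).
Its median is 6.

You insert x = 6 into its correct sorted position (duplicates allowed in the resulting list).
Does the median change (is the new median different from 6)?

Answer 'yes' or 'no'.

Answer: no

Derivation:
Old median = 6
Insert x = 6
New median = 6
Changed? no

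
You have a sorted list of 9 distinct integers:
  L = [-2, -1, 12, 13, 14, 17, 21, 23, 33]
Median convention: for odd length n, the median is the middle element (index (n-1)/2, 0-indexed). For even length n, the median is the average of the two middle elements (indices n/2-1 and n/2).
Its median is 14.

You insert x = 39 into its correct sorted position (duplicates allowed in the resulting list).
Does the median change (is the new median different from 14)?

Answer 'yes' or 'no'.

Old median = 14
Insert x = 39
New median = 31/2
Changed? yes

Answer: yes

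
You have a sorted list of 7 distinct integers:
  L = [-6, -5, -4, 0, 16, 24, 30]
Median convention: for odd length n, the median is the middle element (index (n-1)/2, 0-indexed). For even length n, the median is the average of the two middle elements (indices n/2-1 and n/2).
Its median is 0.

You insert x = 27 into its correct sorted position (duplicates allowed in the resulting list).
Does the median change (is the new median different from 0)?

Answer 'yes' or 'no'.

Old median = 0
Insert x = 27
New median = 8
Changed? yes

Answer: yes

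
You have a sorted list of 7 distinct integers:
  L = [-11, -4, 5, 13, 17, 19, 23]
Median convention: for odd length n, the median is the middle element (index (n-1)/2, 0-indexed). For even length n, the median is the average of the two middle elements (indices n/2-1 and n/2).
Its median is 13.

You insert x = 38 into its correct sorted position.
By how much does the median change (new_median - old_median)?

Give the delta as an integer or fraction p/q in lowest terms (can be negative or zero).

Old median = 13
After inserting x = 38: new sorted = [-11, -4, 5, 13, 17, 19, 23, 38]
New median = 15
Delta = 15 - 13 = 2

Answer: 2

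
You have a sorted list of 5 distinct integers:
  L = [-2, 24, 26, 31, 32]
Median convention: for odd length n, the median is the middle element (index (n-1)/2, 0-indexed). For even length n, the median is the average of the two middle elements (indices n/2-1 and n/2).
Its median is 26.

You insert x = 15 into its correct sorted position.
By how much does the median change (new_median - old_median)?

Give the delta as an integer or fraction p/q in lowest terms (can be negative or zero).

Old median = 26
After inserting x = 15: new sorted = [-2, 15, 24, 26, 31, 32]
New median = 25
Delta = 25 - 26 = -1

Answer: -1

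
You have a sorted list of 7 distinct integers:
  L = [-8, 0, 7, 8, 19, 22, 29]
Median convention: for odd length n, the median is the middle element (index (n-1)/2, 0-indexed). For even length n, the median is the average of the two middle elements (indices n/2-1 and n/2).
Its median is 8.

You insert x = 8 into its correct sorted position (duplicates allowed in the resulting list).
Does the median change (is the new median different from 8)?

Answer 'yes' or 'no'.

Old median = 8
Insert x = 8
New median = 8
Changed? no

Answer: no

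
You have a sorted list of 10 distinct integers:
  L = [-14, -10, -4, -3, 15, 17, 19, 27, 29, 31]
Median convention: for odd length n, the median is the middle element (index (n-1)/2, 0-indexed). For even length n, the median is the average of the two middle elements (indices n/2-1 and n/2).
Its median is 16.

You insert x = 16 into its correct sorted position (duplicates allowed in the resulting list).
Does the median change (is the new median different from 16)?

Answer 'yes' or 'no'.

Old median = 16
Insert x = 16
New median = 16
Changed? no

Answer: no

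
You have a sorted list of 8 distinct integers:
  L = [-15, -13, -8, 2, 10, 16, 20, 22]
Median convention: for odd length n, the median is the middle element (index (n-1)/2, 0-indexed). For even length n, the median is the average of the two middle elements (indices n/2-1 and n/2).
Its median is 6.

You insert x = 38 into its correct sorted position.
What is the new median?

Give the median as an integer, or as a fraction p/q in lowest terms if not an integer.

Old list (sorted, length 8): [-15, -13, -8, 2, 10, 16, 20, 22]
Old median = 6
Insert x = 38
Old length even (8). Middle pair: indices 3,4 = 2,10.
New length odd (9). New median = single middle element.
x = 38: 8 elements are < x, 0 elements are > x.
New sorted list: [-15, -13, -8, 2, 10, 16, 20, 22, 38]
New median = 10

Answer: 10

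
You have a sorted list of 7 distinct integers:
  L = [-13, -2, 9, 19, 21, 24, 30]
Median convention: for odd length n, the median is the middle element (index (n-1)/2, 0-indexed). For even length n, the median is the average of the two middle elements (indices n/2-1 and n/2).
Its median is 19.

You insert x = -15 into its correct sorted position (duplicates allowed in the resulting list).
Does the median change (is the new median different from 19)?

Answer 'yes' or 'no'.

Answer: yes

Derivation:
Old median = 19
Insert x = -15
New median = 14
Changed? yes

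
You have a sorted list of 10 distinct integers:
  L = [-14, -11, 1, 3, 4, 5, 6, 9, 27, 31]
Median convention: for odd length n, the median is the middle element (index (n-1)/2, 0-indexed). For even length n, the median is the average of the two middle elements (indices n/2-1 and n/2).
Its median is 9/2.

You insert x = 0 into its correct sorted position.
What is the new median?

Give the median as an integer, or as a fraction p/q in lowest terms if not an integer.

Answer: 4

Derivation:
Old list (sorted, length 10): [-14, -11, 1, 3, 4, 5, 6, 9, 27, 31]
Old median = 9/2
Insert x = 0
Old length even (10). Middle pair: indices 4,5 = 4,5.
New length odd (11). New median = single middle element.
x = 0: 2 elements are < x, 8 elements are > x.
New sorted list: [-14, -11, 0, 1, 3, 4, 5, 6, 9, 27, 31]
New median = 4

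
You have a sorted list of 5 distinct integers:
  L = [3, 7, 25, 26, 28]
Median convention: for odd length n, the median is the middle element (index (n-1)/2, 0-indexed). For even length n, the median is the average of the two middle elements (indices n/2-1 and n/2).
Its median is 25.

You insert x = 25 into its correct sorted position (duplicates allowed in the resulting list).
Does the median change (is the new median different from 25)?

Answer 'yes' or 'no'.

Answer: no

Derivation:
Old median = 25
Insert x = 25
New median = 25
Changed? no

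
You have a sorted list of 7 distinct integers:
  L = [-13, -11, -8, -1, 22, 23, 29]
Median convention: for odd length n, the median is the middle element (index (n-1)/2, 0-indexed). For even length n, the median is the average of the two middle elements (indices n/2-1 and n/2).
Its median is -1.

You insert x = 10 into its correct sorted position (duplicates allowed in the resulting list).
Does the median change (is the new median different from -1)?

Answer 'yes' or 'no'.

Old median = -1
Insert x = 10
New median = 9/2
Changed? yes

Answer: yes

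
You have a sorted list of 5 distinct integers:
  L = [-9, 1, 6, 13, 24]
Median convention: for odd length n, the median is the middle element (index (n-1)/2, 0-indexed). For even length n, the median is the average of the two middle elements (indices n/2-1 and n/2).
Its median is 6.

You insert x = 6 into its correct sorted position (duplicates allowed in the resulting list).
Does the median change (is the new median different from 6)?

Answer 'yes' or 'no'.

Old median = 6
Insert x = 6
New median = 6
Changed? no

Answer: no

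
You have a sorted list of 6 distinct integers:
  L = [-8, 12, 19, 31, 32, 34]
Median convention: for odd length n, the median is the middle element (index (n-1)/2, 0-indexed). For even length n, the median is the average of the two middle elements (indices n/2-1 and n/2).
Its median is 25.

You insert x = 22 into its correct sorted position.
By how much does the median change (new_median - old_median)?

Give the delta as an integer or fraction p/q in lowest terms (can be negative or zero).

Old median = 25
After inserting x = 22: new sorted = [-8, 12, 19, 22, 31, 32, 34]
New median = 22
Delta = 22 - 25 = -3

Answer: -3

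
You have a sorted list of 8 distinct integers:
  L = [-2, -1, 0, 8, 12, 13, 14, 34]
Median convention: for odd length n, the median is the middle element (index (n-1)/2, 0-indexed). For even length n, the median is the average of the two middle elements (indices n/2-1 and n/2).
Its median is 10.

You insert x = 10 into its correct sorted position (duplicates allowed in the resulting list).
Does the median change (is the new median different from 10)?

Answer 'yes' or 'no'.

Answer: no

Derivation:
Old median = 10
Insert x = 10
New median = 10
Changed? no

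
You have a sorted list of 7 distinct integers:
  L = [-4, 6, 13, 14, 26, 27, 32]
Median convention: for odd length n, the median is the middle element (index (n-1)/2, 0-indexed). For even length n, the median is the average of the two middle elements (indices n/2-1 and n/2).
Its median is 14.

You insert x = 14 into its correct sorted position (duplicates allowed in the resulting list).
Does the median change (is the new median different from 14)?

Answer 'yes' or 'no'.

Old median = 14
Insert x = 14
New median = 14
Changed? no

Answer: no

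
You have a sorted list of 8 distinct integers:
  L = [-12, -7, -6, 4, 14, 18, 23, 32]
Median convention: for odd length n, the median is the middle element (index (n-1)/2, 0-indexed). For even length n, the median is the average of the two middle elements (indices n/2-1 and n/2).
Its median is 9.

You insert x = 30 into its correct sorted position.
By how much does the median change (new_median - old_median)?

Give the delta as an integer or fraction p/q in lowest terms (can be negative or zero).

Answer: 5

Derivation:
Old median = 9
After inserting x = 30: new sorted = [-12, -7, -6, 4, 14, 18, 23, 30, 32]
New median = 14
Delta = 14 - 9 = 5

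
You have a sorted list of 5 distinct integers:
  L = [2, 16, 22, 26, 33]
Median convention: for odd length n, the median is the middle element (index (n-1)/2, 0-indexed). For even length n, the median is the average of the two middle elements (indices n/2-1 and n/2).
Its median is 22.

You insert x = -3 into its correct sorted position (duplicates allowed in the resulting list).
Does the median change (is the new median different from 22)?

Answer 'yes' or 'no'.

Answer: yes

Derivation:
Old median = 22
Insert x = -3
New median = 19
Changed? yes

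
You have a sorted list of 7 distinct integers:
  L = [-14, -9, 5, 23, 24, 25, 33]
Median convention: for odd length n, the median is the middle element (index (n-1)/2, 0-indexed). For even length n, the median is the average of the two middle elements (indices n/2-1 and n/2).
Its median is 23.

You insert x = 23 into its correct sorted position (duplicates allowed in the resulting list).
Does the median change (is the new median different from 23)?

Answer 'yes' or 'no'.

Answer: no

Derivation:
Old median = 23
Insert x = 23
New median = 23
Changed? no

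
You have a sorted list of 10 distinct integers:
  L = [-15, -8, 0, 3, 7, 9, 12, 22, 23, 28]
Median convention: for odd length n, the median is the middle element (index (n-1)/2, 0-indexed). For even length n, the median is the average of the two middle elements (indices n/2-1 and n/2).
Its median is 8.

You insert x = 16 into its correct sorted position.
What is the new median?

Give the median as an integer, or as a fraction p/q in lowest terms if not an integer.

Answer: 9

Derivation:
Old list (sorted, length 10): [-15, -8, 0, 3, 7, 9, 12, 22, 23, 28]
Old median = 8
Insert x = 16
Old length even (10). Middle pair: indices 4,5 = 7,9.
New length odd (11). New median = single middle element.
x = 16: 7 elements are < x, 3 elements are > x.
New sorted list: [-15, -8, 0, 3, 7, 9, 12, 16, 22, 23, 28]
New median = 9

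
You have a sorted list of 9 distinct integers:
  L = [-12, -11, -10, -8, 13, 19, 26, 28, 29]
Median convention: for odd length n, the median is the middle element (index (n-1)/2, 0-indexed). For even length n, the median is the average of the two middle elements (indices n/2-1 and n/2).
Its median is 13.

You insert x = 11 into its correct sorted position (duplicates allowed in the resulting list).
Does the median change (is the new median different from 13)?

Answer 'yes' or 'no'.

Answer: yes

Derivation:
Old median = 13
Insert x = 11
New median = 12
Changed? yes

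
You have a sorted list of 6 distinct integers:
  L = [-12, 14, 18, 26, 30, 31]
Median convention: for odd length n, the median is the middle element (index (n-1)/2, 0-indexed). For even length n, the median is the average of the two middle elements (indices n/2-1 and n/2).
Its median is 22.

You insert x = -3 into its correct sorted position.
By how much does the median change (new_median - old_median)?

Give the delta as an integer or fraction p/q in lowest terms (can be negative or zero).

Answer: -4

Derivation:
Old median = 22
After inserting x = -3: new sorted = [-12, -3, 14, 18, 26, 30, 31]
New median = 18
Delta = 18 - 22 = -4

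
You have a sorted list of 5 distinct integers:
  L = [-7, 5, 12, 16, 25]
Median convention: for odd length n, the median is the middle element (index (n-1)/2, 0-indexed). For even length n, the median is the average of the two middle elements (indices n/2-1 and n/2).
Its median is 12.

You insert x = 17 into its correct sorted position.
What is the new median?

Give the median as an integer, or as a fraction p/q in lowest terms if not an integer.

Answer: 14

Derivation:
Old list (sorted, length 5): [-7, 5, 12, 16, 25]
Old median = 12
Insert x = 17
Old length odd (5). Middle was index 2 = 12.
New length even (6). New median = avg of two middle elements.
x = 17: 4 elements are < x, 1 elements are > x.
New sorted list: [-7, 5, 12, 16, 17, 25]
New median = 14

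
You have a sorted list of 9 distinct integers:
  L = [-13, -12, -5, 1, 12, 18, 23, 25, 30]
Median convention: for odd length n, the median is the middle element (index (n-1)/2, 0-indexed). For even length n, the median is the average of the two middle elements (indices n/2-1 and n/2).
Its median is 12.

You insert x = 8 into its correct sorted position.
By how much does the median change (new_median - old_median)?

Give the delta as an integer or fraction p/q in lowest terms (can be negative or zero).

Old median = 12
After inserting x = 8: new sorted = [-13, -12, -5, 1, 8, 12, 18, 23, 25, 30]
New median = 10
Delta = 10 - 12 = -2

Answer: -2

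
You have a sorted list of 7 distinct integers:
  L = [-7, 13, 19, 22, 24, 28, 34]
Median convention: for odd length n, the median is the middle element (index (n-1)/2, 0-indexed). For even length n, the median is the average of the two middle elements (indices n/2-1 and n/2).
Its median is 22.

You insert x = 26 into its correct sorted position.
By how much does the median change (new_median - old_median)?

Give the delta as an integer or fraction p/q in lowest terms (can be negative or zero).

Answer: 1

Derivation:
Old median = 22
After inserting x = 26: new sorted = [-7, 13, 19, 22, 24, 26, 28, 34]
New median = 23
Delta = 23 - 22 = 1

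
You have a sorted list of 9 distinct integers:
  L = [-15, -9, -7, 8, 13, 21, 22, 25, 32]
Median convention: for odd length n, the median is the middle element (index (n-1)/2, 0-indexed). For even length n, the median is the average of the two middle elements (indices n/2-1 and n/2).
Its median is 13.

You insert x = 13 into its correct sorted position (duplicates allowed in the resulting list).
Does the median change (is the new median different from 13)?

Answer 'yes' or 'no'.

Old median = 13
Insert x = 13
New median = 13
Changed? no

Answer: no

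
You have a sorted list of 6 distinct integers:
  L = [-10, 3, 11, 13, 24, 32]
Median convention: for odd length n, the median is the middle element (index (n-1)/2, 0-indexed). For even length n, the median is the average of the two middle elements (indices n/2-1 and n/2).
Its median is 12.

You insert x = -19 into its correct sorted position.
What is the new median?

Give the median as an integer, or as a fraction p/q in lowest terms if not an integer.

Answer: 11

Derivation:
Old list (sorted, length 6): [-10, 3, 11, 13, 24, 32]
Old median = 12
Insert x = -19
Old length even (6). Middle pair: indices 2,3 = 11,13.
New length odd (7). New median = single middle element.
x = -19: 0 elements are < x, 6 elements are > x.
New sorted list: [-19, -10, 3, 11, 13, 24, 32]
New median = 11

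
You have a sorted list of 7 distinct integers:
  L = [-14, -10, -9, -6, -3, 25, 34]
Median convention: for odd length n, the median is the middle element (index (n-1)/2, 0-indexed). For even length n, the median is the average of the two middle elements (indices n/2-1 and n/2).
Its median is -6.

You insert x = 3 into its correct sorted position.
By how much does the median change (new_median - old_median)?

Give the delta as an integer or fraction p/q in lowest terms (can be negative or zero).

Answer: 3/2

Derivation:
Old median = -6
After inserting x = 3: new sorted = [-14, -10, -9, -6, -3, 3, 25, 34]
New median = -9/2
Delta = -9/2 - -6 = 3/2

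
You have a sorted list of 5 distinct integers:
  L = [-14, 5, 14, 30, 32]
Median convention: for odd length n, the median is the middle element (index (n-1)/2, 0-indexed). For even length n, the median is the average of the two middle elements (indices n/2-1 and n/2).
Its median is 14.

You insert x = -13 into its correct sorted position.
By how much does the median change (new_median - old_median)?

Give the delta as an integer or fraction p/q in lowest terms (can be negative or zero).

Old median = 14
After inserting x = -13: new sorted = [-14, -13, 5, 14, 30, 32]
New median = 19/2
Delta = 19/2 - 14 = -9/2

Answer: -9/2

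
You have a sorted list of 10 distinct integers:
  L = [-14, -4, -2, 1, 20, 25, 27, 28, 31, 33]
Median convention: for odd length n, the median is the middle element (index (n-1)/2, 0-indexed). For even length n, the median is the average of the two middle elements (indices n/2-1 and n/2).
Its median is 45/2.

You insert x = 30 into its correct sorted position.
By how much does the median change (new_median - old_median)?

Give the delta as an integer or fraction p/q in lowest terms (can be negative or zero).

Answer: 5/2

Derivation:
Old median = 45/2
After inserting x = 30: new sorted = [-14, -4, -2, 1, 20, 25, 27, 28, 30, 31, 33]
New median = 25
Delta = 25 - 45/2 = 5/2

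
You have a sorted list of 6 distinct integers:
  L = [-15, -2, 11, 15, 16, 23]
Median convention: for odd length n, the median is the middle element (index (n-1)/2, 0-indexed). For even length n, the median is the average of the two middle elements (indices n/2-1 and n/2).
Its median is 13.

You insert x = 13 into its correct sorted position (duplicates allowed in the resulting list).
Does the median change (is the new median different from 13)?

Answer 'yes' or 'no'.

Answer: no

Derivation:
Old median = 13
Insert x = 13
New median = 13
Changed? no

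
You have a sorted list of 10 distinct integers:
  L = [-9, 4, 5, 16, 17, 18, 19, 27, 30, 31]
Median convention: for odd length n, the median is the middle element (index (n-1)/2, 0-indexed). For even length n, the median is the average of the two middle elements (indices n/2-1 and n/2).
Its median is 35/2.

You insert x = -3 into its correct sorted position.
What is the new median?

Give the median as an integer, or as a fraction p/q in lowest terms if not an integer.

Answer: 17

Derivation:
Old list (sorted, length 10): [-9, 4, 5, 16, 17, 18, 19, 27, 30, 31]
Old median = 35/2
Insert x = -3
Old length even (10). Middle pair: indices 4,5 = 17,18.
New length odd (11). New median = single middle element.
x = -3: 1 elements are < x, 9 elements are > x.
New sorted list: [-9, -3, 4, 5, 16, 17, 18, 19, 27, 30, 31]
New median = 17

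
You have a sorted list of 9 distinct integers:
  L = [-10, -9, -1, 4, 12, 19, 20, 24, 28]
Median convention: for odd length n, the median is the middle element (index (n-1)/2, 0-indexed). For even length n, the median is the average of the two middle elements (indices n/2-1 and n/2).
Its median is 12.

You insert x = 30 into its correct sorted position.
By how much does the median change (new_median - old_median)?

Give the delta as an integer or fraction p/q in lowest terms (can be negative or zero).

Answer: 7/2

Derivation:
Old median = 12
After inserting x = 30: new sorted = [-10, -9, -1, 4, 12, 19, 20, 24, 28, 30]
New median = 31/2
Delta = 31/2 - 12 = 7/2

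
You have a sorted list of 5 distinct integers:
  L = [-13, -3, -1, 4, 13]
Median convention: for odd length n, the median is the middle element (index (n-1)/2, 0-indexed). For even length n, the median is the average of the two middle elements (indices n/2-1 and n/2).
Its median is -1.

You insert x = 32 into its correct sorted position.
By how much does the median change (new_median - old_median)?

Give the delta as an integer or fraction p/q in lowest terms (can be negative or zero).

Old median = -1
After inserting x = 32: new sorted = [-13, -3, -1, 4, 13, 32]
New median = 3/2
Delta = 3/2 - -1 = 5/2

Answer: 5/2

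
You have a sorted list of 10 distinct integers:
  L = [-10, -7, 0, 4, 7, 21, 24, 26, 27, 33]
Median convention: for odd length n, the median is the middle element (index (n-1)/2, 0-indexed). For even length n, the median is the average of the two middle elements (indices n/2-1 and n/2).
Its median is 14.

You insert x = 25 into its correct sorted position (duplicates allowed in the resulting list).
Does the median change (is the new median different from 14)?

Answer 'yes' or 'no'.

Answer: yes

Derivation:
Old median = 14
Insert x = 25
New median = 21
Changed? yes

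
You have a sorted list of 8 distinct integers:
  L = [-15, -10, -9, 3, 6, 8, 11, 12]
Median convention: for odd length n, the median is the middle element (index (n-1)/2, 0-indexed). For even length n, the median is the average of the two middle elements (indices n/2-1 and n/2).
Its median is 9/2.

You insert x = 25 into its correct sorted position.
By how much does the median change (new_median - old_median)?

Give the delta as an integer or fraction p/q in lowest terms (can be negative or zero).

Old median = 9/2
After inserting x = 25: new sorted = [-15, -10, -9, 3, 6, 8, 11, 12, 25]
New median = 6
Delta = 6 - 9/2 = 3/2

Answer: 3/2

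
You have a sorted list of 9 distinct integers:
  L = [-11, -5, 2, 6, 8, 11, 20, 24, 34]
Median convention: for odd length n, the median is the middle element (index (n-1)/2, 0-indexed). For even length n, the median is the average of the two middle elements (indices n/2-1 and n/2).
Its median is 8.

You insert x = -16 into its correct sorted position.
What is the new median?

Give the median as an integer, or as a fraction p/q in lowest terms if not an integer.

Answer: 7

Derivation:
Old list (sorted, length 9): [-11, -5, 2, 6, 8, 11, 20, 24, 34]
Old median = 8
Insert x = -16
Old length odd (9). Middle was index 4 = 8.
New length even (10). New median = avg of two middle elements.
x = -16: 0 elements are < x, 9 elements are > x.
New sorted list: [-16, -11, -5, 2, 6, 8, 11, 20, 24, 34]
New median = 7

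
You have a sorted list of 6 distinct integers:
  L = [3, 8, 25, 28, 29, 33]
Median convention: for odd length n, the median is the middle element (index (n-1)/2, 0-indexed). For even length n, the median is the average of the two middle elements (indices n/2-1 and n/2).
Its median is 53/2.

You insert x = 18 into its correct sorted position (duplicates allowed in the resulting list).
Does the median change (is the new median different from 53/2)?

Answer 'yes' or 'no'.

Answer: yes

Derivation:
Old median = 53/2
Insert x = 18
New median = 25
Changed? yes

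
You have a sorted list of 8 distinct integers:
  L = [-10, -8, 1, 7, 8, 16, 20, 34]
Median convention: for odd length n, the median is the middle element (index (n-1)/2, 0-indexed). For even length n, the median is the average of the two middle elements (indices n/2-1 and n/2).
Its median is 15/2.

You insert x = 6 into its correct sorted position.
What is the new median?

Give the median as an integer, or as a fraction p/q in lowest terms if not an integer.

Old list (sorted, length 8): [-10, -8, 1, 7, 8, 16, 20, 34]
Old median = 15/2
Insert x = 6
Old length even (8). Middle pair: indices 3,4 = 7,8.
New length odd (9). New median = single middle element.
x = 6: 3 elements are < x, 5 elements are > x.
New sorted list: [-10, -8, 1, 6, 7, 8, 16, 20, 34]
New median = 7

Answer: 7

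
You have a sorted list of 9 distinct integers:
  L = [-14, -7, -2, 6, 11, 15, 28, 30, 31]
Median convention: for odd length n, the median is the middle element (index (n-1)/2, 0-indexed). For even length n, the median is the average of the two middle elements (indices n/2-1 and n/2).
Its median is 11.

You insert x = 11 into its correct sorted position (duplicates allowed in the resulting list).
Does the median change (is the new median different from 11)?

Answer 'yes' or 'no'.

Old median = 11
Insert x = 11
New median = 11
Changed? no

Answer: no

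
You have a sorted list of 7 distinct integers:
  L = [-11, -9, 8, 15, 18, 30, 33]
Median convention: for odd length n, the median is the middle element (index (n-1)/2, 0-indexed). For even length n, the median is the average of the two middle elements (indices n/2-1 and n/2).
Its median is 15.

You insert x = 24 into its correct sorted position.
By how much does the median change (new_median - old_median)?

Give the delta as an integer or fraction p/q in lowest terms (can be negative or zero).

Old median = 15
After inserting x = 24: new sorted = [-11, -9, 8, 15, 18, 24, 30, 33]
New median = 33/2
Delta = 33/2 - 15 = 3/2

Answer: 3/2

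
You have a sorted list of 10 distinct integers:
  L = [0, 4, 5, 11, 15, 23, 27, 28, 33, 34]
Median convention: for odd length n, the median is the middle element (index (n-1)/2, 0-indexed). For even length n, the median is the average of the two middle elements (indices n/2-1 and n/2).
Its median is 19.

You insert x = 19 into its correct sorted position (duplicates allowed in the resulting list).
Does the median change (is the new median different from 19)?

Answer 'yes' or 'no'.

Answer: no

Derivation:
Old median = 19
Insert x = 19
New median = 19
Changed? no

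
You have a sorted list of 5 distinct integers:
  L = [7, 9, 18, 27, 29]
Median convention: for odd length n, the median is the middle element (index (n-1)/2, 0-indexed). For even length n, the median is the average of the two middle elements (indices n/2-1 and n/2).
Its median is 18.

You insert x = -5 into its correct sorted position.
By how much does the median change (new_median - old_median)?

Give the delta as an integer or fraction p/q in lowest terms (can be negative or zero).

Answer: -9/2

Derivation:
Old median = 18
After inserting x = -5: new sorted = [-5, 7, 9, 18, 27, 29]
New median = 27/2
Delta = 27/2 - 18 = -9/2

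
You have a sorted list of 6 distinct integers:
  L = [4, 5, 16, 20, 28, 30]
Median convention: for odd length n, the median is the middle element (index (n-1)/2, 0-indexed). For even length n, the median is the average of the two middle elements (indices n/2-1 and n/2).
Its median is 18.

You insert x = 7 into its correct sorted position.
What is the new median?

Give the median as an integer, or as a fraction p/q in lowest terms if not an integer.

Old list (sorted, length 6): [4, 5, 16, 20, 28, 30]
Old median = 18
Insert x = 7
Old length even (6). Middle pair: indices 2,3 = 16,20.
New length odd (7). New median = single middle element.
x = 7: 2 elements are < x, 4 elements are > x.
New sorted list: [4, 5, 7, 16, 20, 28, 30]
New median = 16

Answer: 16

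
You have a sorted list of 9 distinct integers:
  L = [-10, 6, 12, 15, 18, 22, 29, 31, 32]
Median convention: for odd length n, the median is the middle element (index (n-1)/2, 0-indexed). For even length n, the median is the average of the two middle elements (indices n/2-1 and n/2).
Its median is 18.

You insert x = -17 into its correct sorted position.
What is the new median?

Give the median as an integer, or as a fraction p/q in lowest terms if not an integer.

Old list (sorted, length 9): [-10, 6, 12, 15, 18, 22, 29, 31, 32]
Old median = 18
Insert x = -17
Old length odd (9). Middle was index 4 = 18.
New length even (10). New median = avg of two middle elements.
x = -17: 0 elements are < x, 9 elements are > x.
New sorted list: [-17, -10, 6, 12, 15, 18, 22, 29, 31, 32]
New median = 33/2

Answer: 33/2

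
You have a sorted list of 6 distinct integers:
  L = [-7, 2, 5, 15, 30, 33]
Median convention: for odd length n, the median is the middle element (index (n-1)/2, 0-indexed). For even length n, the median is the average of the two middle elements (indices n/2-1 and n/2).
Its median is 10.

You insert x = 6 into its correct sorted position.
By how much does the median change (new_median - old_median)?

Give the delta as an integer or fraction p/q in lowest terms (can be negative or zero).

Answer: -4

Derivation:
Old median = 10
After inserting x = 6: new sorted = [-7, 2, 5, 6, 15, 30, 33]
New median = 6
Delta = 6 - 10 = -4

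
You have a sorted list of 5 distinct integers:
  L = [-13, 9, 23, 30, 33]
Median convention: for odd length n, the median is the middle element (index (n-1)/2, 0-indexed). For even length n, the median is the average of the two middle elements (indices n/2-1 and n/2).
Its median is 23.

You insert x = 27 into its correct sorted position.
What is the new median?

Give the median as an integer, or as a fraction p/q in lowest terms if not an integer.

Answer: 25

Derivation:
Old list (sorted, length 5): [-13, 9, 23, 30, 33]
Old median = 23
Insert x = 27
Old length odd (5). Middle was index 2 = 23.
New length even (6). New median = avg of two middle elements.
x = 27: 3 elements are < x, 2 elements are > x.
New sorted list: [-13, 9, 23, 27, 30, 33]
New median = 25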